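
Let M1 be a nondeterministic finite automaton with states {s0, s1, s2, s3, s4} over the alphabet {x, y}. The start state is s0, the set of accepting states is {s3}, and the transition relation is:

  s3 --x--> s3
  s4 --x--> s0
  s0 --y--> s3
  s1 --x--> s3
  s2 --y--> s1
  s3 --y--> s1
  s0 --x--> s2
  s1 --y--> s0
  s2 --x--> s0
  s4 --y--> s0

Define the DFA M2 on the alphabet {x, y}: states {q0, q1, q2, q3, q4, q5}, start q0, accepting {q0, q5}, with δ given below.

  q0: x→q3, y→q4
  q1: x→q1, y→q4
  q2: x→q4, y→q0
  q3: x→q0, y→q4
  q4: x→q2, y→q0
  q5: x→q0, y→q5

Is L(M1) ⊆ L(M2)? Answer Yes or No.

No

The string y is in L(M1) but not in L(M2).
So L(M1) ⊄ L(M2).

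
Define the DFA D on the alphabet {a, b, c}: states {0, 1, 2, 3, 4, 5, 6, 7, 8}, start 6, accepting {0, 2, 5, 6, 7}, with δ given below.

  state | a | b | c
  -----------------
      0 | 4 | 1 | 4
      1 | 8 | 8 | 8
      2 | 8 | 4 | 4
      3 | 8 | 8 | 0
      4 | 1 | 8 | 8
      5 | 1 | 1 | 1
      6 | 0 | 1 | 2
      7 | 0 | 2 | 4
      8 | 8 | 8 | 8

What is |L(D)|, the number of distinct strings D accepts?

The useful subgraph on states {0, 2, 6} is acyclic, so L(D) is finite; the longest accepting path visits 2 useful states, giving maximum string length 1.
Counting accepting paths from 6 by length: 1 of length 0, 2 of length 1. Total 3.

3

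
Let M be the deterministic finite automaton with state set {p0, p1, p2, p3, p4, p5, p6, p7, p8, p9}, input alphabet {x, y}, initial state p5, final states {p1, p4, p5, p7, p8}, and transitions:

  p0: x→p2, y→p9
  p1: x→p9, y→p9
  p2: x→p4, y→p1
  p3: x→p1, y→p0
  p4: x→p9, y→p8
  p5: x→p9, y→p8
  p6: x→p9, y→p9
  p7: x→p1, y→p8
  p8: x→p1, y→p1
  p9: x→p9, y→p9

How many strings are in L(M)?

4

The useful subgraph on states {p1, p5, p8} is acyclic, so L(M) is finite; the longest accepting path visits 3 useful states, giving maximum string length 2.
Counting accepting paths from p5 by length: 1 of length 0, 1 of length 1, 2 of length 2. Total 4.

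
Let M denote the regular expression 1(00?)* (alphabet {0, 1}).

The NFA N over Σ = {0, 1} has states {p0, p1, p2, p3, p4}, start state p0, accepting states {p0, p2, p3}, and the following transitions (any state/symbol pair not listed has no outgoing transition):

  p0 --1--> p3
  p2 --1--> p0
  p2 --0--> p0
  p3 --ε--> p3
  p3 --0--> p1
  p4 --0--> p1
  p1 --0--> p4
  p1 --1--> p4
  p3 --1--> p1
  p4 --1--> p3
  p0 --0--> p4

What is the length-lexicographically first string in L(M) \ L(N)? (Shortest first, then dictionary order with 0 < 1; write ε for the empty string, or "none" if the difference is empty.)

The string 10 is accepted by M but not by N.
No shorter string lies in the difference, and 10 is the lexicographically first length-2 string in L(M) \ L(N).

10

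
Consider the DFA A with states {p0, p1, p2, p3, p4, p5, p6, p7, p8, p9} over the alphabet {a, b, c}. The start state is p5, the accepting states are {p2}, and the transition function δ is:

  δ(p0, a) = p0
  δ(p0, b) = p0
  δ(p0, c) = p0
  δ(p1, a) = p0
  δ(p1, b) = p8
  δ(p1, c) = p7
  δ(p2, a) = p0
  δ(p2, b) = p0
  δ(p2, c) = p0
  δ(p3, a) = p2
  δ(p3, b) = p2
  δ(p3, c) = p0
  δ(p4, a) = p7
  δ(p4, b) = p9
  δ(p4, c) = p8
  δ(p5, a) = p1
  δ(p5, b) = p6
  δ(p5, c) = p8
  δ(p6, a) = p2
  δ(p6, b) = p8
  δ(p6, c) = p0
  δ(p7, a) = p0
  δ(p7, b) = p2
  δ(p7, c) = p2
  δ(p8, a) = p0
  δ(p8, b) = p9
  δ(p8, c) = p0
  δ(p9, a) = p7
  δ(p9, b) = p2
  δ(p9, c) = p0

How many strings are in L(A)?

12

The useful subgraph on states {p1, p2, p5, p6, p7, p8, p9} is acyclic, so L(A) is finite; the longest accepting path visits 6 useful states, giving maximum string length 5.
Counting accepting paths from p5 by length: 1 of length 2, 3 of length 3, 4 of length 4, 4 of length 5. Total 12.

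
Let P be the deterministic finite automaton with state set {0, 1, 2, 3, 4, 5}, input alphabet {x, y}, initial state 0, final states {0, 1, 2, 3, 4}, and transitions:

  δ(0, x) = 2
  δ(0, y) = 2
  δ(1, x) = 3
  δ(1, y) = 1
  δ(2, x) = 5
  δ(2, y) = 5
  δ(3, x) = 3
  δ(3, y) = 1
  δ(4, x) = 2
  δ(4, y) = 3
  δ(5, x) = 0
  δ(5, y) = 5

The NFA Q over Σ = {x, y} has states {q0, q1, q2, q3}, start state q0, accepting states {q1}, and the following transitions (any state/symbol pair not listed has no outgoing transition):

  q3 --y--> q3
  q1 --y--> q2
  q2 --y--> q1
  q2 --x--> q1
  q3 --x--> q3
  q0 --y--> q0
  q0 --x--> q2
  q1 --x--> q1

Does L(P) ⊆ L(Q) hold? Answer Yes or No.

The empty string ε is in L(P) but not in L(Q).
So L(P) ⊄ L(Q).

No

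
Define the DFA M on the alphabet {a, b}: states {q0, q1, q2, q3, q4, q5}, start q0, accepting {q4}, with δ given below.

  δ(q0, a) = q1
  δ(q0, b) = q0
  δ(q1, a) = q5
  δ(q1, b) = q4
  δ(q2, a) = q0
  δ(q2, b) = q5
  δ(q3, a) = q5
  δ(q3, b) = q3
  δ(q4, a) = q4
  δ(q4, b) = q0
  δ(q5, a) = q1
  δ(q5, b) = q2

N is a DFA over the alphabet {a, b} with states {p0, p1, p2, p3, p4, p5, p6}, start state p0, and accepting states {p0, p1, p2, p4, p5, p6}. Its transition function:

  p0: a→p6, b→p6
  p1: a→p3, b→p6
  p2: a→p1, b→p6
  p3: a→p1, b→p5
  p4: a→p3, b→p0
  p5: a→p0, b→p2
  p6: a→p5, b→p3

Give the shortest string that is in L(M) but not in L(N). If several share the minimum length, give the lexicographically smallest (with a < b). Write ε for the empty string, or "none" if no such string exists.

ab

The string ab is accepted by M but not by N.
No shorter string lies in the difference, and ab is the lexicographically first length-2 string in L(M) \ L(N).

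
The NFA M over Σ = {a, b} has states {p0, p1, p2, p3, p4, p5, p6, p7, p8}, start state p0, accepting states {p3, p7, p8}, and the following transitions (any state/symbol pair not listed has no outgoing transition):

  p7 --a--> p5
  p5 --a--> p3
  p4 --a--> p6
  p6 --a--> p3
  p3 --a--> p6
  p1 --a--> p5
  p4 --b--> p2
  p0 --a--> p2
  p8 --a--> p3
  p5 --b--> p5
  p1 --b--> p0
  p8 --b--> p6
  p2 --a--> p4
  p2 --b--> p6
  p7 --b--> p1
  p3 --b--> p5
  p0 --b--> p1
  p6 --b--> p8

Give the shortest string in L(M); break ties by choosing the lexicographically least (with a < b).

A breadth-first search from p0 reaches an accepting state first via the path p0 → p2 → p6 → p3 on input aba.
No string of length < 3 is accepted (BFS exhausts all shorter strings without reaching an accepting state), and aba is the lexicographically least accepting string of length 3.

aba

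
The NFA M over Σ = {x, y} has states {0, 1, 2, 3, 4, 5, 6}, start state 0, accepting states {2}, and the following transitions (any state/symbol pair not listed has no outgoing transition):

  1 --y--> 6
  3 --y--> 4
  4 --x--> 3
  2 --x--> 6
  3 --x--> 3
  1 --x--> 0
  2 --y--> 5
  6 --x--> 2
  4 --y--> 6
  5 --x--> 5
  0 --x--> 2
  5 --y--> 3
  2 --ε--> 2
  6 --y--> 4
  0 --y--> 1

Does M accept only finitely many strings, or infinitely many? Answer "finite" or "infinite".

infinite

State 0 is reachable from the start and can reach an accepting state, and it lies on the cycle 0 → 1 → 0.
Traversing that cycle any number of times yields accepted strings of unbounded length, so the language is infinite.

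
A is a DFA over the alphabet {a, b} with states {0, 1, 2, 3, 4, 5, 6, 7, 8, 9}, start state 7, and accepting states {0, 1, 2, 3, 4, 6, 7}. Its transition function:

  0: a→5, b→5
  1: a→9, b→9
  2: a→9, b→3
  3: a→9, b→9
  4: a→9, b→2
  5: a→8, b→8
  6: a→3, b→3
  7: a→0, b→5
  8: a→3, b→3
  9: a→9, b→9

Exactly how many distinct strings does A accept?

14

The useful subgraph on states {0, 3, 5, 7, 8} is acyclic, so L(A) is finite; the longest accepting path visits 5 useful states, giving maximum string length 4.
Counting accepting paths from 7 by length: 1 of length 0, 1 of length 1, 4 of length 3, 8 of length 4. Total 14.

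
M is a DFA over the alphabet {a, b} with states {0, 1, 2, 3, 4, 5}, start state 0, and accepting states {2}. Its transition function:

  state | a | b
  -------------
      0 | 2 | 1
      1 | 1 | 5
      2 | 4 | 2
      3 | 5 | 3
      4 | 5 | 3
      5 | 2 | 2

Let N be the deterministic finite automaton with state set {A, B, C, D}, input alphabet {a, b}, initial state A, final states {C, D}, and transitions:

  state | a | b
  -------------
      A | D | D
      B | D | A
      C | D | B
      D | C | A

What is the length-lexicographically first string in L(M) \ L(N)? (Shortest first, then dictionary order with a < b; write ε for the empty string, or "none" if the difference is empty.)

The string ab is accepted by M but not by N.
No shorter string lies in the difference, and ab is the lexicographically first length-2 string in L(M) \ L(N).

ab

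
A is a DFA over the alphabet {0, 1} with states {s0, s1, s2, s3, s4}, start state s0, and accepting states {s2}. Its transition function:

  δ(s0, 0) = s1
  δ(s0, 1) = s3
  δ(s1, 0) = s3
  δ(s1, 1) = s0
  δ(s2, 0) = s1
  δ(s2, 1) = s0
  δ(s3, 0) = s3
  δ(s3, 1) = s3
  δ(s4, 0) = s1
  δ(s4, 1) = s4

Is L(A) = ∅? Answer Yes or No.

Yes

The states reachable from the start state are {s0, s1, s3}.
None of the accepting states {s2} is reachable, so no string is accepted and L(A) = ∅.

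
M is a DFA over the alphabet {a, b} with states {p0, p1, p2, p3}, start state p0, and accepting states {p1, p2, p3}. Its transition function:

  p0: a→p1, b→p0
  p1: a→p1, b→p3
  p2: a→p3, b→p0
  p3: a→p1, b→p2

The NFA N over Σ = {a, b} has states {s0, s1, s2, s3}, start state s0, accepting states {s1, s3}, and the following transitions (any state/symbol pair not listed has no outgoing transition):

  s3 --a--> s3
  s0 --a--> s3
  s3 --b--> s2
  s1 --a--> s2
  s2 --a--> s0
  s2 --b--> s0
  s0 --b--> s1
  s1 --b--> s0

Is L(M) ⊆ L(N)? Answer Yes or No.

No

The string ab is in L(M) but not in L(N).
So L(M) ⊄ L(N).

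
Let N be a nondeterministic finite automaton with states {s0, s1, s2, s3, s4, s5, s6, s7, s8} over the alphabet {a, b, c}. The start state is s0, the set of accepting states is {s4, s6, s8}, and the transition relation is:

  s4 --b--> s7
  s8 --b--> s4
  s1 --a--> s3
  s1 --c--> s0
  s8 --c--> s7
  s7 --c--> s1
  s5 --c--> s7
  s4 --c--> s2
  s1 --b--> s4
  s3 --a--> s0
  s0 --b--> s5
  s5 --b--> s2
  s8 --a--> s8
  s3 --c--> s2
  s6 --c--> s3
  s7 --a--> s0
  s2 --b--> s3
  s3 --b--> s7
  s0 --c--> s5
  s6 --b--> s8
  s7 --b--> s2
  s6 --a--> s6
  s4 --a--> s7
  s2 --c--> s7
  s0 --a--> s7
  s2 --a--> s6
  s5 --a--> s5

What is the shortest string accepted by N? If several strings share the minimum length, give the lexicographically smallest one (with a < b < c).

aba

A breadth-first search from s0 reaches an accepting state first via the path s0 → s7 → s2 → s6 on input aba.
No string of length < 3 is accepted (BFS exhausts all shorter strings without reaching an accepting state), and aba is the lexicographically least accepting string of length 3.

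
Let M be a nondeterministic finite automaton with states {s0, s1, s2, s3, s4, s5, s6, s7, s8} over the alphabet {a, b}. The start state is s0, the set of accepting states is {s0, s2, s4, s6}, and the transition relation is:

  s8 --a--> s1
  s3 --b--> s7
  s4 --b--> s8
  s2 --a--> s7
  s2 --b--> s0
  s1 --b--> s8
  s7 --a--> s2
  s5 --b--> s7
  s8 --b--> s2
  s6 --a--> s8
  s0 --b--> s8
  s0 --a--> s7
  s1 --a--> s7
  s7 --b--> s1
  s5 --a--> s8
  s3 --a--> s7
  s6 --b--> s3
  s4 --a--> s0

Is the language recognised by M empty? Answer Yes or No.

No

The empty string ε is accepted: the run s0 ends in the accepting state s0.
Since at least one string is accepted, L(M) is not empty.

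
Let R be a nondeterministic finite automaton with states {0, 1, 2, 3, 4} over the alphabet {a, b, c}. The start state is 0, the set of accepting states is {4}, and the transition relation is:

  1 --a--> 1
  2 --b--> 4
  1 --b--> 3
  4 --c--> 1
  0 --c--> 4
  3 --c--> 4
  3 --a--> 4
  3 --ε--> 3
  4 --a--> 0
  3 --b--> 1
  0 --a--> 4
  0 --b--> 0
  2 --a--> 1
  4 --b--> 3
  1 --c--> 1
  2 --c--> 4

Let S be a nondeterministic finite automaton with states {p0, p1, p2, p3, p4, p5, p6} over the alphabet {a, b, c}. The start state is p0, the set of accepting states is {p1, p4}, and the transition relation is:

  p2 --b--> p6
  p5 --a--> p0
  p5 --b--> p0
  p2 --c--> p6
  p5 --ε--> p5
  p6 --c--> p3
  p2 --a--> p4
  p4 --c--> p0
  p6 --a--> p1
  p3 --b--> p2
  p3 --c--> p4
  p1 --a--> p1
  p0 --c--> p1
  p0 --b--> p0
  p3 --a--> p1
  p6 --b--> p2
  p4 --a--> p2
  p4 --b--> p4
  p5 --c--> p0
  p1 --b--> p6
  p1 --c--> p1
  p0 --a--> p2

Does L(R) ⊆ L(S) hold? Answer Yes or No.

No

The string a is in L(R) but not in L(S).
So L(R) ⊄ L(S).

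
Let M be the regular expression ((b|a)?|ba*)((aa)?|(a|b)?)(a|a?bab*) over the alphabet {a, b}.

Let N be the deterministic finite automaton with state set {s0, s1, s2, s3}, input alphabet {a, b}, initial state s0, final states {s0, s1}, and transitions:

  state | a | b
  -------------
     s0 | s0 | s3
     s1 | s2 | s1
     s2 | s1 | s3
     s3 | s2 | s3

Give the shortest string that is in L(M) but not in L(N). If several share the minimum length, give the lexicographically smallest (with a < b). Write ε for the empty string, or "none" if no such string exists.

ba

The string ba is accepted by M but not by N.
No shorter string lies in the difference, and ba is the lexicographically first length-2 string in L(M) \ L(N).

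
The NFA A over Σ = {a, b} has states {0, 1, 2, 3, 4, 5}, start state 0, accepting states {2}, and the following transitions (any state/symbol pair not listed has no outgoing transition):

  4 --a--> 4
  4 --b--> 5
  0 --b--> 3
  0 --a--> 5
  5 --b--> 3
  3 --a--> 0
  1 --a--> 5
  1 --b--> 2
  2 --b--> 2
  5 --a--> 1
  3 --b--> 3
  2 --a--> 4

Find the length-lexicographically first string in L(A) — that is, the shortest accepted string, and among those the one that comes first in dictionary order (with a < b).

A breadth-first search from 0 reaches an accepting state first via the path 0 → 5 → 1 → 2 on input aab.
No string of length < 3 is accepted (BFS exhausts all shorter strings without reaching an accepting state), and aab is the lexicographically least accepting string of length 3.

aab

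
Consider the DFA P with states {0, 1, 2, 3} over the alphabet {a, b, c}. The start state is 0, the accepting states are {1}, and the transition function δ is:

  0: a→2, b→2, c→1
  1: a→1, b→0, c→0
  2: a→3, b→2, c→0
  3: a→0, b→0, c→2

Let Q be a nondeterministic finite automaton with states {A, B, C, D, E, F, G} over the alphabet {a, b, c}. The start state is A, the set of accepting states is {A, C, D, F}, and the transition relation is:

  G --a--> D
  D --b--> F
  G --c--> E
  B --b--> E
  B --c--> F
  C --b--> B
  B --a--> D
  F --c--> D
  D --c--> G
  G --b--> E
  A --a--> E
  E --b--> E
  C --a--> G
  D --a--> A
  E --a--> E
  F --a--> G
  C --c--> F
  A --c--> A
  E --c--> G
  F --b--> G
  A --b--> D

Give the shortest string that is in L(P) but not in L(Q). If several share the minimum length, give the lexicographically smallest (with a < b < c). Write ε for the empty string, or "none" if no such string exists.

The string ca is accepted by P but not by Q.
No shorter string lies in the difference, and ca is the lexicographically first length-2 string in L(P) \ L(Q).

ca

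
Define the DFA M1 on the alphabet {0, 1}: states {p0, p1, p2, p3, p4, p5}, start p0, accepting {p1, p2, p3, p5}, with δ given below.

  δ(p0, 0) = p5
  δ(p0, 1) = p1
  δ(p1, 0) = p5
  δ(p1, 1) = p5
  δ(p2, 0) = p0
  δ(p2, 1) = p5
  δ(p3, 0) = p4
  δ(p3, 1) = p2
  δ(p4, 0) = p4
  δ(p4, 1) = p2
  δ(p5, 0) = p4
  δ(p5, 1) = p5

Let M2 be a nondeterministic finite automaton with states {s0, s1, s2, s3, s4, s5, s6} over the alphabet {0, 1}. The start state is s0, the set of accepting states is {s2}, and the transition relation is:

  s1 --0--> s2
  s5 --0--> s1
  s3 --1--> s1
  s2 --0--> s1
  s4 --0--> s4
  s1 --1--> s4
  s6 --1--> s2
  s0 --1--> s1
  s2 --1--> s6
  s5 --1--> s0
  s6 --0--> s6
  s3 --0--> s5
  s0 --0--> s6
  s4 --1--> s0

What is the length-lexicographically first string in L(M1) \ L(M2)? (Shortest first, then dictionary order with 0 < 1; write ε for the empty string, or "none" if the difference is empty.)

0

The string 0 is accepted by M1 but not by M2.
No shorter string lies in the difference, and 0 is the lexicographically first length-1 string in L(M1) \ L(M2).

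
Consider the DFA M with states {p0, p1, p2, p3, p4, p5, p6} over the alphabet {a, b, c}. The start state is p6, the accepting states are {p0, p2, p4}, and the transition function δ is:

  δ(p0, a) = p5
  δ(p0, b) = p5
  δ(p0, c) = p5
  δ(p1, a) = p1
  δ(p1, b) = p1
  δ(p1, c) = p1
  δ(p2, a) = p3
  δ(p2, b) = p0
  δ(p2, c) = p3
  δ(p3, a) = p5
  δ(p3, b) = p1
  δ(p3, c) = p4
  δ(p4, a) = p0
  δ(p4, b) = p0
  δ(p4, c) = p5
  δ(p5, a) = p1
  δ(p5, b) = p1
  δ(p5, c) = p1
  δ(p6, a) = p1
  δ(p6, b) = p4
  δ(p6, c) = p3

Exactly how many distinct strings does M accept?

6

The useful subgraph on states {p0, p3, p4, p6} is acyclic, so L(M) is finite; the longest accepting path visits 4 useful states, giving maximum string length 3.
Counting accepting paths from p6 by length: 1 of length 1, 3 of length 2, 2 of length 3. Total 6.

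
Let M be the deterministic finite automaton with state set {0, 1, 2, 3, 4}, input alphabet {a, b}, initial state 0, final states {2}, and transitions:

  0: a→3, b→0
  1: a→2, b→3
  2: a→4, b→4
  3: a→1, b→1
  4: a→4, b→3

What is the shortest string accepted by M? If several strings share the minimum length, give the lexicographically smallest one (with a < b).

aaa

A breadth-first search from 0 reaches an accepting state first via the path 0 → 3 → 1 → 2 on input aaa.
No string of length < 3 is accepted (BFS exhausts all shorter strings without reaching an accepting state), and aaa is the lexicographically least accepting string of length 3.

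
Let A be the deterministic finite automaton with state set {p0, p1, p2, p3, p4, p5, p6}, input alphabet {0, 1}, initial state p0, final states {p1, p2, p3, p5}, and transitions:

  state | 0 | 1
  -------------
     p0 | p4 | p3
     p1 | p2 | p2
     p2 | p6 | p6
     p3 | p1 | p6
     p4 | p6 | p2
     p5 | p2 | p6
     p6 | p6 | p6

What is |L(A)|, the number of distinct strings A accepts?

5

The useful subgraph on states {p0, p1, p2, p3, p4} is acyclic, so L(A) is finite; the longest accepting path visits 4 useful states, giving maximum string length 3.
Counting accepting paths from p0 by length: 1 of length 1, 2 of length 2, 2 of length 3. Total 5.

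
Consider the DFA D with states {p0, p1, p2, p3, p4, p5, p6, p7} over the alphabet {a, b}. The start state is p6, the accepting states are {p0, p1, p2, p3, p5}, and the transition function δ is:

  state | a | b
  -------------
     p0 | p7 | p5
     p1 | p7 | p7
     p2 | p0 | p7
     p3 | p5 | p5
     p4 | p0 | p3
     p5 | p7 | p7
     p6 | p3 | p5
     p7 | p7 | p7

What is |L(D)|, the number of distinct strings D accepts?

The useful subgraph on states {p3, p5, p6} is acyclic, so L(D) is finite; the longest accepting path visits 3 useful states, giving maximum string length 2.
Counting accepting paths from p6 by length: 2 of length 1, 2 of length 2. Total 4.

4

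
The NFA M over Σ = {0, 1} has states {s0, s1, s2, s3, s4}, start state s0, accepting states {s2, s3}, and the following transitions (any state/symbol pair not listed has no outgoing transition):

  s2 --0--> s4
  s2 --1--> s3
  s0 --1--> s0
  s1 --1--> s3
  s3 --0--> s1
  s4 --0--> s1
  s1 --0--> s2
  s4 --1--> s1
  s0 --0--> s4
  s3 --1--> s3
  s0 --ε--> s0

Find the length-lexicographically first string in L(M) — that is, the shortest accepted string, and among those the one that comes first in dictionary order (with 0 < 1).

A breadth-first search from s0 reaches an accepting state first via the path s0 → s4 → s1 → s2 on input 000.
No string of length < 3 is accepted (BFS exhausts all shorter strings without reaching an accepting state), and 000 is the lexicographically least accepting string of length 3.

000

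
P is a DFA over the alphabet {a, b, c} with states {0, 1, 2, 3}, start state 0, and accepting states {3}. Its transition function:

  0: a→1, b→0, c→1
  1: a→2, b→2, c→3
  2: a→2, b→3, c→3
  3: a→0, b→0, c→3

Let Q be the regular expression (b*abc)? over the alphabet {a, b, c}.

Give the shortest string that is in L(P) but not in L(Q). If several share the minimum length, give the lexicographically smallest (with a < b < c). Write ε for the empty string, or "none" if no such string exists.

ac

The string ac is accepted by P but not by Q.
No shorter string lies in the difference, and ac is the lexicographically first length-2 string in L(P) \ L(Q).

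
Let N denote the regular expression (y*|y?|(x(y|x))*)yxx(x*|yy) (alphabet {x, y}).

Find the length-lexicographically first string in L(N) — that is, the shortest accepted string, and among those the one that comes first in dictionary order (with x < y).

yxx

By inspection of the expression, no string of length less than 3 matches, and yxx is the lexicographically first match of length 3.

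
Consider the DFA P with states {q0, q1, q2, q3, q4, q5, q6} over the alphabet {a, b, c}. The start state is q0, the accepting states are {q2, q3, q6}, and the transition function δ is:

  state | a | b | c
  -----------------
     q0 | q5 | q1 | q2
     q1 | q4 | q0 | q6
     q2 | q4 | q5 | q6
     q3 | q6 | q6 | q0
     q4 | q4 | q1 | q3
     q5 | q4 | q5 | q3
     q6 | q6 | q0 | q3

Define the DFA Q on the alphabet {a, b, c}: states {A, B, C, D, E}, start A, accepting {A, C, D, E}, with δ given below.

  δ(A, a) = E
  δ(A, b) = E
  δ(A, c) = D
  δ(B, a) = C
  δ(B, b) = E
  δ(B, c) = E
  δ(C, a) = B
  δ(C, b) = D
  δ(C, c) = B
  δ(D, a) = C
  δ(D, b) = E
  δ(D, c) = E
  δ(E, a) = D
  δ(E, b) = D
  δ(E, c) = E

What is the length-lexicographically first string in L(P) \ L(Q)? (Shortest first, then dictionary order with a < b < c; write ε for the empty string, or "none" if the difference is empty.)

cac

The string cac is accepted by P but not by Q.
No shorter string lies in the difference, and cac is the lexicographically first length-3 string in L(P) \ L(Q).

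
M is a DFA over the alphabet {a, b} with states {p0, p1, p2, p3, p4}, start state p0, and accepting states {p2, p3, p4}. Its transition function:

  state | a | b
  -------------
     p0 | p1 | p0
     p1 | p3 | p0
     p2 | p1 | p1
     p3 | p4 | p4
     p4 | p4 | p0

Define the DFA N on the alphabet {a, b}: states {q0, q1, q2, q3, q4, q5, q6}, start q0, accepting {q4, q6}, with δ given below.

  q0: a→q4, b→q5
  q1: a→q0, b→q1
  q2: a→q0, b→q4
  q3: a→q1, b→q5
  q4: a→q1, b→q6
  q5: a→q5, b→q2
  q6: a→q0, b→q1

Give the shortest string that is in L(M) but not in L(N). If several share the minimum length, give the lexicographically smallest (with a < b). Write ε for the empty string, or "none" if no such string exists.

aa

The string aa is accepted by M but not by N.
No shorter string lies in the difference, and aa is the lexicographically first length-2 string in L(M) \ L(N).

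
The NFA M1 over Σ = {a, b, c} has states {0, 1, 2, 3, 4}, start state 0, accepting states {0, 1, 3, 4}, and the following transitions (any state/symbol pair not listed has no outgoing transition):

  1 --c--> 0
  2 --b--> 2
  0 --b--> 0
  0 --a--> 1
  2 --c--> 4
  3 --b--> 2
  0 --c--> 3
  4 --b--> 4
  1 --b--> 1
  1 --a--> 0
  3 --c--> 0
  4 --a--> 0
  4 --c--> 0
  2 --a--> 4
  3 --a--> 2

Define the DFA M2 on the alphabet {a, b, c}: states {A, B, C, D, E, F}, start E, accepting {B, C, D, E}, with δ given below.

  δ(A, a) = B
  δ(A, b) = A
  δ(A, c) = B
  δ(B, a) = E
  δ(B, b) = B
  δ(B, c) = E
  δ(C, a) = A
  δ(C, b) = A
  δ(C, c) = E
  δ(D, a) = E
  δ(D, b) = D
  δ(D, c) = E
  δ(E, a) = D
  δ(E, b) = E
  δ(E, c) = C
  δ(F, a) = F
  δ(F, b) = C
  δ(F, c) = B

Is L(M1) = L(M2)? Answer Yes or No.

Exploring the product automaton M1 × M2 from the start pair (0, E), following both machines on each input symbol, reaches 5 state pairs: (0, E), (1, D), (3, C), (2, A), (4, B).
M1 accepts in {0, 1, 3, 4} and M2 accepts in {B, C, D, E}. In every reachable pair the two components are either both accepting — (0, E), (1, D), (3, C), (4, B) — or both non-accepting, so no string is accepted by exactly one of the machines: L(M1) \ L(M2) and L(M2) \ L(M1) are both empty.
Hence every string is accepted by M1 iff it is accepted by M2, and the two languages coincide.

Yes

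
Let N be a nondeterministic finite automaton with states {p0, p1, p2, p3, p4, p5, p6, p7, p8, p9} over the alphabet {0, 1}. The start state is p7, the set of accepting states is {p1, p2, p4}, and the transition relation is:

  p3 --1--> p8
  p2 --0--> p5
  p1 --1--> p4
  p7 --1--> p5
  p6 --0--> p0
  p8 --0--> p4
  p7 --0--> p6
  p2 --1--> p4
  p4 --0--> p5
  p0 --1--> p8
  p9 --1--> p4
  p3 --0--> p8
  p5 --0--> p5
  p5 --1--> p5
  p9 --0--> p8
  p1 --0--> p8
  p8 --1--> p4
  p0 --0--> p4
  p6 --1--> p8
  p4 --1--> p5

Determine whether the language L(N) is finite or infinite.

The useful states (reachable from p7 and able to reach an accepting state) are {p0, p4, p6, p7, p8}.
Restricted to these states the transition graph has no cycle, so every accepting path has bounded length and L is finite.

finite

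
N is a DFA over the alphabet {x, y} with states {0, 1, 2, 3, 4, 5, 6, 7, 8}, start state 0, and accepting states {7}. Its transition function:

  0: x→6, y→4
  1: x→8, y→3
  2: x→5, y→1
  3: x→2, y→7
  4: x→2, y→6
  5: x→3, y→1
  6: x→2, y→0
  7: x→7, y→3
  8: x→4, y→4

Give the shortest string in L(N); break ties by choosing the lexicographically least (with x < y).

A breadth-first search from 0 reaches an accepting state first via the path 0 → 6 → 2 → 5 → 3 → 7 on input xxxxy.
No string of length < 5 is accepted (BFS exhausts all shorter strings without reaching an accepting state), and xxxxy is the lexicographically least accepting string of length 5.

xxxxy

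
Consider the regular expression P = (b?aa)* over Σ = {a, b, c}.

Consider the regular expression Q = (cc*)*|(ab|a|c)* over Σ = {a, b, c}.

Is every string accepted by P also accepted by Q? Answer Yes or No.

No

The string baa is in L(P) but not in L(Q).
So L(P) ⊄ L(Q).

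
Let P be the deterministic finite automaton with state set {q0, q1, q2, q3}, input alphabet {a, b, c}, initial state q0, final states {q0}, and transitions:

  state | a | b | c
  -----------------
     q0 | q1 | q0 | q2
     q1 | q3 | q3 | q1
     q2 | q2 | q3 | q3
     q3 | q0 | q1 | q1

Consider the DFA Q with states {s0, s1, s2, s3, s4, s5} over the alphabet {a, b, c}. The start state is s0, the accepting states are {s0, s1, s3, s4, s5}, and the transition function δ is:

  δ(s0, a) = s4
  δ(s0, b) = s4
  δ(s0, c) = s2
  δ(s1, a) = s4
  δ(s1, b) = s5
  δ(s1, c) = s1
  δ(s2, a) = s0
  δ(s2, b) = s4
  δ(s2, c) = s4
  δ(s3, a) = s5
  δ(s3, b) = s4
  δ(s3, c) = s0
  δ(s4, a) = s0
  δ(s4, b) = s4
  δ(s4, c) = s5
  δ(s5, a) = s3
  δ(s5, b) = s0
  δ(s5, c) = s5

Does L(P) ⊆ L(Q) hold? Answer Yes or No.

Yes

Exploring the product automaton P × Q from the start pair (q0, s0), following both machines on each input symbol, reaches 19 state pairs: (q0, s0), (q1, s4), (q0, s4), (q2, s2), (q3, s0), (q3, s4), (q1, s5), (q1, s0), (q2, s5), (q2, s0), (q1, s2), (q3, s3), (q2, s3), (q3, s5), (q2, s4), (q3, s2), (q0, s5), (q0, s3), (q1, s3).
P accepts in {q0} and Q accepts in {s0, s1, s3, s4, s5}. The reachable pairs whose P-component is accepting are (q0, s0), (q0, s4), (q0, s5), (q0, s3); in each of them the Q-component is accepting too, so the product for L(P) \ L(Q) (P-component accepting, Q-component rejecting) has no reachable accepting pair and the difference is empty.
Hence every string in L(P) is also in L(Q).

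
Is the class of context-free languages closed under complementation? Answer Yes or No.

CFLs are closed under union, so if they were also closed under complement they would be closed under intersection by De Morgan (L₁ ∩ L₂ is the complement of the union of the complements). But {aⁿbⁿcᵐ} ∩ {aᵐbⁿcⁿ} = {aⁿbⁿcⁿ} is not context-free although both operands are.

No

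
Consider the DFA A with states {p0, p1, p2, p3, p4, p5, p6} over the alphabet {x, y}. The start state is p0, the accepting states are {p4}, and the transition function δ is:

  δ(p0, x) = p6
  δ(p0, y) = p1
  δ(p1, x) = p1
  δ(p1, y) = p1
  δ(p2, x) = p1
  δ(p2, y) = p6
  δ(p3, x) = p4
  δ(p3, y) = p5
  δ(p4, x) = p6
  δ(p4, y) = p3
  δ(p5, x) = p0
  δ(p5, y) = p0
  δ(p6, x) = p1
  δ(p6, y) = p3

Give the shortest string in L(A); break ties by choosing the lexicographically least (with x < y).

xyx

A breadth-first search from p0 reaches an accepting state first via the path p0 → p6 → p3 → p4 on input xyx.
No string of length < 3 is accepted (BFS exhausts all shorter strings without reaching an accepting state), and xyx is the lexicographically least accepting string of length 3.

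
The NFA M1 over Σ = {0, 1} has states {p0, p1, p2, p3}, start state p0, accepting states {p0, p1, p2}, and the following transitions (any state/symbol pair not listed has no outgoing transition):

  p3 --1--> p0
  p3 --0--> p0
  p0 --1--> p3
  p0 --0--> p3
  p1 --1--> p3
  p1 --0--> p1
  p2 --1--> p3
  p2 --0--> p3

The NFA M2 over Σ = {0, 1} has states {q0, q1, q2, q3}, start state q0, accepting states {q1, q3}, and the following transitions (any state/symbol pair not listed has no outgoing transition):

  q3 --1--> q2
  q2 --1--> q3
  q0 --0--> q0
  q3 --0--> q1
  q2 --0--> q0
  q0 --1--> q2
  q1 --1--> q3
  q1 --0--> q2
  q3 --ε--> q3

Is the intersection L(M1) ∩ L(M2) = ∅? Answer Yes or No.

No

The string 11 is accepted by both M1 and M2.
Hence L(M1) ∩ L(M2) ≠ ∅.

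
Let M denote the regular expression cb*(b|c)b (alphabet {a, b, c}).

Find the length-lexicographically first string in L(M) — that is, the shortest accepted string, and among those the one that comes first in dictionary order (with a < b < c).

By inspection of the expression, no string of length less than 3 matches, and cbb is the lexicographically first match of length 3.

cbb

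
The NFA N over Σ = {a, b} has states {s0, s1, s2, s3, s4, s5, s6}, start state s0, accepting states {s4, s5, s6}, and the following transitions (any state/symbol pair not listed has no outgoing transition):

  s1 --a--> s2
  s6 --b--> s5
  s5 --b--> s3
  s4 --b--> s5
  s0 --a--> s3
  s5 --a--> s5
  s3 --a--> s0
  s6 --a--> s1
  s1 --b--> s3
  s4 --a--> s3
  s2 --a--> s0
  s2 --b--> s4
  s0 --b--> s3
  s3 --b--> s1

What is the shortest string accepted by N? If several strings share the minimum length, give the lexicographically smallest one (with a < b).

A breadth-first search from s0 reaches an accepting state first via the path s0 → s3 → s1 → s2 → s4 on input abab.
No string of length < 4 is accepted (BFS exhausts all shorter strings without reaching an accepting state), and abab is the lexicographically least accepting string of length 4.

abab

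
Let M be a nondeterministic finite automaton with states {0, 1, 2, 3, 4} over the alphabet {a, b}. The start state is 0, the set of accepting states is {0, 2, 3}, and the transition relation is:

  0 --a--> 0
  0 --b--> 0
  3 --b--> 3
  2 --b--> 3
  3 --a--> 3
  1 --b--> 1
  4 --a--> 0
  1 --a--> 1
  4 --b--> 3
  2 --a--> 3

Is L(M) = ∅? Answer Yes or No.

The empty string ε is accepted: the run 0 ends in the accepting state 0.
Since at least one string is accepted, L(M) is not empty.

No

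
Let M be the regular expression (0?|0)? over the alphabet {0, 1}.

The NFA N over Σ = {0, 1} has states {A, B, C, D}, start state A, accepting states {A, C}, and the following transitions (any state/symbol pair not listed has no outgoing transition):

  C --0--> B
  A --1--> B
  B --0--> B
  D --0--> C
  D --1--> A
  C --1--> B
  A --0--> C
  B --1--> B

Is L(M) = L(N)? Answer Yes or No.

Converting the expression M to a DFA (subset construction, then merging equivalent states) gives the minimal DFA with states {m0, m1, m2}, start state m0, accepting states {m0, m1} and transitions m0: 0→m1, 1→m2; m1: 0→m2, 1→m2; m2: 0→m2, 1→m2.
Exploring the product automaton M × N from the start pair (m0, A), following both machines on each input symbol, reaches 3 state pairs: (m0, A), (m1, C), (m2, B).
M accepts in {m0, m1} and N accepts in {A, C}. In every reachable pair the two components are either both accepting — (m0, A), (m1, C) — or both non-accepting, so no string is accepted by exactly one of the machines: L(M) \ L(N) and L(N) \ L(M) are both empty.
Hence every string is accepted by M iff it is accepted by N, and the two languages coincide.

Yes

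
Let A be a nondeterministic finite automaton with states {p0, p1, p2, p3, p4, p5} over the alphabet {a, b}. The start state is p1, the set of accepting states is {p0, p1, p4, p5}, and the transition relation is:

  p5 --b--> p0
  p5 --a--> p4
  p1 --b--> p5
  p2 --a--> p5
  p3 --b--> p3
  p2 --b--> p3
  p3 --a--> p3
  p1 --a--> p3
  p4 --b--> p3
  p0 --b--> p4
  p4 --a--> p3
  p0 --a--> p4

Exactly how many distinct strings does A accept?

6

The useful subgraph on states {p0, p1, p4, p5} is acyclic, so L(A) is finite; the longest accepting path visits 4 useful states, giving maximum string length 3.
Counting accepting paths from p1 by length: 1 of length 0, 1 of length 1, 2 of length 2, 2 of length 3. Total 6.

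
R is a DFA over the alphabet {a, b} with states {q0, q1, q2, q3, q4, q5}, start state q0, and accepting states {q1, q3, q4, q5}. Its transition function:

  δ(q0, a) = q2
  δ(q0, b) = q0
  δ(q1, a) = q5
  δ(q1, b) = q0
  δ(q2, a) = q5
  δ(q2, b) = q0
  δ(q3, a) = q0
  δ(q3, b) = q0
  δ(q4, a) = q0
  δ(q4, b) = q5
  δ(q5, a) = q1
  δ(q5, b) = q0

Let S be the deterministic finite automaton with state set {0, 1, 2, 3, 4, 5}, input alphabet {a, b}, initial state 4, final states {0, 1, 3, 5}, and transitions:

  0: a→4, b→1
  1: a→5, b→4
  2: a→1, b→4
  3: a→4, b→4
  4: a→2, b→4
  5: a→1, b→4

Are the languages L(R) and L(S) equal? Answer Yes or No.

Exploring the product automaton R × S from the start pair (q0, 4), following both machines on each input symbol, reaches 4 state pairs: (q0, 4), (q2, 2), (q5, 1), (q1, 5).
R accepts in {q1, q3, q4, q5} and S accepts in {0, 1, 3, 5}. In every reachable pair the two components are either both accepting — (q5, 1), (q1, 5) — or both non-accepting, so no string is accepted by exactly one of the machines: L(R) \ L(S) and L(S) \ L(R) are both empty.
Hence every string is accepted by R iff it is accepted by S, and the two languages coincide.

Yes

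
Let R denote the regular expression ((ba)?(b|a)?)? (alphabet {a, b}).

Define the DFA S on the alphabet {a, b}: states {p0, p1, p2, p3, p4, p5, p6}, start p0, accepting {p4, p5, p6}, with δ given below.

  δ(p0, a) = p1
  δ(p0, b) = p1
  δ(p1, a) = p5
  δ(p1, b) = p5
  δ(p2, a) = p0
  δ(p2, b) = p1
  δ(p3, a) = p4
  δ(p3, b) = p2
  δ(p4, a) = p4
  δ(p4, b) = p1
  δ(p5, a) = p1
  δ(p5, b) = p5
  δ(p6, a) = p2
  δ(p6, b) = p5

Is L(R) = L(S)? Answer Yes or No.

No

The empty string ε is accepted by R but rejected by S.
So L(R) ≠ L(S).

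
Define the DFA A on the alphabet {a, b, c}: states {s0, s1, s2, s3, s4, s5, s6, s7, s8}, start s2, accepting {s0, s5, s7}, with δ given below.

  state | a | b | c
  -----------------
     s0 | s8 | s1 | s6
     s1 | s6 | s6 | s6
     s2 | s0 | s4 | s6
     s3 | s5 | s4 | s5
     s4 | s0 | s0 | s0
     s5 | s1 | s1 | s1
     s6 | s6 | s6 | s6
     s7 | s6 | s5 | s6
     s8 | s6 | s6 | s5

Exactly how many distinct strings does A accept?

The useful subgraph on states {s0, s2, s4, s5, s8} is acyclic, so L(A) is finite; the longest accepting path visits 5 useful states, giving maximum string length 4.
Counting accepting paths from s2 by length: 1 of length 1, 3 of length 2, 1 of length 3, 3 of length 4. Total 8.

8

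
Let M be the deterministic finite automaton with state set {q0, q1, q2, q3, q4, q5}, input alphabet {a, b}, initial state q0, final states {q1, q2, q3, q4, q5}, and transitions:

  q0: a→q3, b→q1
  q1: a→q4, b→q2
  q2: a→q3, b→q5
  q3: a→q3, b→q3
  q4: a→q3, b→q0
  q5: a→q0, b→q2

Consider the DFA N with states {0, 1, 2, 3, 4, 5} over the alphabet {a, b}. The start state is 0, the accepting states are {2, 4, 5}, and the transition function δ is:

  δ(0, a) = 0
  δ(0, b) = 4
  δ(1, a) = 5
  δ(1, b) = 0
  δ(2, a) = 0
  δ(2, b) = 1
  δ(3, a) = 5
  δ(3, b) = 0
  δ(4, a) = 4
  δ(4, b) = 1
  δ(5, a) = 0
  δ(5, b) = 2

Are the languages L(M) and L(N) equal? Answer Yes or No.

The string a is accepted by M but rejected by N.
So L(M) ≠ L(N).

No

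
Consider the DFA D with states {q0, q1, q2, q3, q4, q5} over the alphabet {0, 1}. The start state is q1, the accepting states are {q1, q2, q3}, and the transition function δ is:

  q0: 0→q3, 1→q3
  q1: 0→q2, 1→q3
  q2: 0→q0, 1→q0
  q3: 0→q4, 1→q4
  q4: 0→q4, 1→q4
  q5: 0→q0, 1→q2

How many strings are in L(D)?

The useful subgraph on states {q0, q1, q2, q3} is acyclic, so L(D) is finite; the longest accepting path visits 4 useful states, giving maximum string length 3.
Counting accepting paths from q1 by length: 1 of length 0, 2 of length 1, 4 of length 3. Total 7.

7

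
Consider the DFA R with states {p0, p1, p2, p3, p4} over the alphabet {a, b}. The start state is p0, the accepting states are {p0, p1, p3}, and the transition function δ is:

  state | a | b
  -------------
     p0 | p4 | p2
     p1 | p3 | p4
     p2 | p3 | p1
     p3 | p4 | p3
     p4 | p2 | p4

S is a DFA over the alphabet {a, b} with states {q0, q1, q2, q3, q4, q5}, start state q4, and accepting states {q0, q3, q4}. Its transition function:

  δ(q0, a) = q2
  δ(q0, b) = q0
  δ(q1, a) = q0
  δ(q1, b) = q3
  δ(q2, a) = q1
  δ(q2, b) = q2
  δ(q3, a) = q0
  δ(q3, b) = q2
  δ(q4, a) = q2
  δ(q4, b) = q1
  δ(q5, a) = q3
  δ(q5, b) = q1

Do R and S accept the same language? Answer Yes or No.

Yes

Exploring the product automaton R × S from the start pair (p0, q4), following both machines on each input symbol, reaches 5 state pairs: (p0, q4), (p4, q2), (p2, q1), (p3, q0), (p1, q3).
R accepts in {p0, p1, p3} and S accepts in {q0, q3, q4}. In every reachable pair the two components are either both accepting — (p0, q4), (p3, q0), (p1, q3) — or both non-accepting, so no string is accepted by exactly one of the machines: L(R) \ L(S) and L(S) \ L(R) are both empty.
Hence every string is accepted by R iff it is accepted by S, and the two languages coincide.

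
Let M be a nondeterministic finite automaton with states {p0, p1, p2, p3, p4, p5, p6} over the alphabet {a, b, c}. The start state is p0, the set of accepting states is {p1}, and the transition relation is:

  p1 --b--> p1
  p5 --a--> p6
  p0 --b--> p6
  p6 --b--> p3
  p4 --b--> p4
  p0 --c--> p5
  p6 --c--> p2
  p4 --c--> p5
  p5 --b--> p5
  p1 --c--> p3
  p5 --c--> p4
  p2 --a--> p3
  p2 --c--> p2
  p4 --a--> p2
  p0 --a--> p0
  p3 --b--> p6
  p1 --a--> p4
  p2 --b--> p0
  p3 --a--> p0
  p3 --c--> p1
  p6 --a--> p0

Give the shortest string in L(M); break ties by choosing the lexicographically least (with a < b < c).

A breadth-first search from p0 reaches an accepting state first via the path p0 → p6 → p3 → p1 on input bbc.
No string of length < 3 is accepted (BFS exhausts all shorter strings without reaching an accepting state), and bbc is the lexicographically least accepting string of length 3.

bbc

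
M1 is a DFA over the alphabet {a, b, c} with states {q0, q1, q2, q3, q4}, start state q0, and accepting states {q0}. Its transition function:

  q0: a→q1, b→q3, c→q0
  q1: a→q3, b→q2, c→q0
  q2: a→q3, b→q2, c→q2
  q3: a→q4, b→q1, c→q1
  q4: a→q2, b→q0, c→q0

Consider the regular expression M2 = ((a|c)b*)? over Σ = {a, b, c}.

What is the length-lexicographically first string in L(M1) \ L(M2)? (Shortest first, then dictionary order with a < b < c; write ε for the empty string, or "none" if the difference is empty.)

The string ac is accepted by M1 but not by M2.
No shorter string lies in the difference, and ac is the lexicographically first length-2 string in L(M1) \ L(M2).

ac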